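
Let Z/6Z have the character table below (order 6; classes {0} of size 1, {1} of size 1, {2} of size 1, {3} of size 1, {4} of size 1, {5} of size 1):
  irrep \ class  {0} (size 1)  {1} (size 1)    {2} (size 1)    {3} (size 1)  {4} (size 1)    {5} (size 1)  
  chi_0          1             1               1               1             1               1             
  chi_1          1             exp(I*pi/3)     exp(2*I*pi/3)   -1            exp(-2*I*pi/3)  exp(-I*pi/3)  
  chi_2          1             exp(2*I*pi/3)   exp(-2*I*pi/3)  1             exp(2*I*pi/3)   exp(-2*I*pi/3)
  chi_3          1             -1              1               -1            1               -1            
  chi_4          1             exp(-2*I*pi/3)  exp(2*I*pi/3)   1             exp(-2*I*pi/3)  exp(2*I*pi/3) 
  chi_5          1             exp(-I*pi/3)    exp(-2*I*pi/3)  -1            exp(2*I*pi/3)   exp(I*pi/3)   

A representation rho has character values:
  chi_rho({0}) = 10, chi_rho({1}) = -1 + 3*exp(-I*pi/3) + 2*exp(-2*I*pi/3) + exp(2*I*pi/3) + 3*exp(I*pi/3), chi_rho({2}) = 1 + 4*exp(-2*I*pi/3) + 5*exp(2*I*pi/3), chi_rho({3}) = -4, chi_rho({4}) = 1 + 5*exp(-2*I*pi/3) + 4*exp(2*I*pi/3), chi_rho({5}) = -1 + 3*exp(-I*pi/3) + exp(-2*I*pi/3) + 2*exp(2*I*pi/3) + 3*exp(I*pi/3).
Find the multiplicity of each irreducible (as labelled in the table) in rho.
Multiplicities: chi_0: 0, chi_1: 3, chi_2: 1, chi_3: 1, chi_4: 2, chi_5: 3.

Why: Use <chi_rho, chi> = (1/|G|) sum_C |C| * chi_rho(C) * conj(chi(C)) with |G| = 6 for each irreducible chi in the table:
  <chi_rho, chi_0> = (1/6)[1*(10)*conj(1) + 1*(-1 + 3*exp(-I*pi/3) + 2*exp(-2*I*pi/3) + exp(2*I*pi/3) + 3*exp(I*pi/3))*conj(1) + 1*(1 + 4*exp(-2*I*pi/3) + 5*exp(2*I*pi/3))*conj(1) + 1*(-4)*conj(1) + 1*(1 + 5*exp(-2*I*pi/3) + 4*exp(2*I*pi/3))*conj(1) + 1*(-1 + 3*exp(-I*pi/3) + exp(-2*I*pi/3) + 2*exp(2*I*pi/3) + 3*exp(I*pi/3))*conj(1)]
      = (1/6)[(10) + (-1 + 3*exp(-I*pi/3) + 2*exp(-2*I*pi/3) + exp(2*I*pi/3) + 3*exp(I*pi/3)) + (1 + 4*exp(-2*I*pi/3) + 5*exp(2*I*pi/3)) + (-4) + (1 + 5*exp(-2*I*pi/3) + 4*exp(2*I*pi/3)) + (-1 + 3*exp(-I*pi/3) + exp(-2*I*pi/3) + 2*exp(2*I*pi/3) + 3*exp(I*pi/3))] = 0/6 = 0
  <chi_rho, chi_1> = (1/6)[1*(10)*conj(1) + 1*(-1 + 3*exp(-I*pi/3) + 2*exp(-2*I*pi/3) + exp(2*I*pi/3) + 3*exp(I*pi/3))*conj(exp(I*pi/3)) + 1*(1 + 4*exp(-2*I*pi/3) + 5*exp(2*I*pi/3))*conj(exp(2*I*pi/3)) + 1*(-4)*conj(-1) + 1*(1 + 5*exp(-2*I*pi/3) + 4*exp(2*I*pi/3))*conj(exp(-2*I*pi/3)) + 1*(-1 + 3*exp(-I*pi/3) + exp(-2*I*pi/3) + 2*exp(2*I*pi/3) + 3*exp(I*pi/3))*conj(exp(-I*pi/3))]
      = (1/6)[(10) + (1 + 3*exp(-2*I*pi/3) - exp(-I*pi/3) + exp(I*pi/3)) + (5 + exp(-2*I*pi/3) + 4*exp(2*I*pi/3)) + (4) + (5 + 4*exp(-2*I*pi/3) + exp(2*I*pi/3)) + (1 - exp(I*pi/3) + exp(-I*pi/3) + 3*exp(2*I*pi/3))] = 18/6 = 3
  <chi_rho, chi_2> = (1/6)[1*(10)*conj(1) + 1*(-1 + 3*exp(-I*pi/3) + 2*exp(-2*I*pi/3) + exp(2*I*pi/3) + 3*exp(I*pi/3))*conj(exp(2*I*pi/3)) + 1*(1 + 4*exp(-2*I*pi/3) + 5*exp(2*I*pi/3))*conj(exp(-2*I*pi/3)) + 1*(-4)*conj(1) + 1*(1 + 5*exp(-2*I*pi/3) + 4*exp(2*I*pi/3))*conj(exp(2*I*pi/3)) + 1*(-1 + 3*exp(-I*pi/3) + exp(-2*I*pi/3) + 2*exp(2*I*pi/3) + 3*exp(I*pi/3))*conj(exp(-2*I*pi/3))]
      = (1/6)[(10) + (-1) + (4 + 5*exp(-2*I*pi/3) + exp(2*I*pi/3)) + (-4) + (4 + exp(-2*I*pi/3) + 5*exp(2*I*pi/3)) + (-1)] = 6/6 = 1
  <chi_rho, chi_3> = (1/6)[1*(10)*conj(1) + 1*(-1 + 3*exp(-I*pi/3) + 2*exp(-2*I*pi/3) + exp(2*I*pi/3) + 3*exp(I*pi/3))*conj(-1) + 1*(1 + 4*exp(-2*I*pi/3) + 5*exp(2*I*pi/3))*conj(1) + 1*(-4)*conj(-1) + 1*(1 + 5*exp(-2*I*pi/3) + 4*exp(2*I*pi/3))*conj(1) + 1*(-1 + 3*exp(-I*pi/3) + exp(-2*I*pi/3) + 2*exp(2*I*pi/3) + 3*exp(I*pi/3))*conj(-1)]
      = (1/6)[(10) + (1 - 3*exp(I*pi/3) - exp(2*I*pi/3) - 2*exp(-2*I*pi/3) - 3*exp(-I*pi/3)) + (1 + 4*exp(-2*I*pi/3) + 5*exp(2*I*pi/3)) + (4) + (1 + 5*exp(-2*I*pi/3) + 4*exp(2*I*pi/3)) + (1 - 3*exp(I*pi/3) - 2*exp(2*I*pi/3) - exp(-2*I*pi/3) - 3*exp(-I*pi/3))] = 6/6 = 1
  <chi_rho, chi_4> = (1/6)[1*(10)*conj(1) + 1*(-1 + 3*exp(-I*pi/3) + 2*exp(-2*I*pi/3) + exp(2*I*pi/3) + 3*exp(I*pi/3))*conj(exp(-2*I*pi/3)) + 1*(1 + 4*exp(-2*I*pi/3) + 5*exp(2*I*pi/3))*conj(exp(2*I*pi/3)) + 1*(-4)*conj(1) + 1*(1 + 5*exp(-2*I*pi/3) + 4*exp(2*I*pi/3))*conj(exp(-2*I*pi/3)) + 1*(-1 + 3*exp(-I*pi/3) + exp(-2*I*pi/3) + 2*exp(2*I*pi/3) + 3*exp(I*pi/3))*conj(exp(2*I*pi/3))]
      = (1/6)[(10) + (-1 + exp(-2*I*pi/3) - exp(2*I*pi/3) + 3*exp(I*pi/3)) + (5 + exp(-2*I*pi/3) + 4*exp(2*I*pi/3)) + (-4) + (5 + 4*exp(-2*I*pi/3) + exp(2*I*pi/3)) + (-1 + 3*exp(-I*pi/3) + exp(2*I*pi/3) - exp(-2*I*pi/3))] = 12/6 = 2
  <chi_rho, chi_5> = (1/6)[1*(10)*conj(1) + 1*(-1 + 3*exp(-I*pi/3) + 2*exp(-2*I*pi/3) + exp(2*I*pi/3) + 3*exp(I*pi/3))*conj(exp(-I*pi/3)) + 1*(1 + 4*exp(-2*I*pi/3) + 5*exp(2*I*pi/3))*conj(exp(-2*I*pi/3)) + 1*(-4)*conj(-1) + 1*(1 + 5*exp(-2*I*pi/3) + 4*exp(2*I*pi/3))*conj(exp(2*I*pi/3)) + 1*(-1 + 3*exp(-I*pi/3) + exp(-2*I*pi/3) + 2*exp(2*I*pi/3) + 3*exp(I*pi/3))*conj(exp(I*pi/3))]
      = (1/6)[(10) + (1) + (4 + 5*exp(-2*I*pi/3) + exp(2*I*pi/3)) + (4) + (4 + exp(-2*I*pi/3) + 5*exp(2*I*pi/3)) + (1)] = 18/6 = 3
(Exp terms are combined using exp(i*s)*conj(exp(i*t)) = exp(i*(s-t)), and sums of them are collapsed using the identity that for every m > 1 the m distinct m-th roots of unity sum to 0, e.g. 1 + exp(2*I*pi/3) + exp(-2*I*pi/3) = 0.)
Dimension check: dim(rho) = sum (mult * dim) = 0*1 + 3*1 + 1*1 + 1*1 + 2*1 + 3*1 = 10 = chi_rho(e) = 10.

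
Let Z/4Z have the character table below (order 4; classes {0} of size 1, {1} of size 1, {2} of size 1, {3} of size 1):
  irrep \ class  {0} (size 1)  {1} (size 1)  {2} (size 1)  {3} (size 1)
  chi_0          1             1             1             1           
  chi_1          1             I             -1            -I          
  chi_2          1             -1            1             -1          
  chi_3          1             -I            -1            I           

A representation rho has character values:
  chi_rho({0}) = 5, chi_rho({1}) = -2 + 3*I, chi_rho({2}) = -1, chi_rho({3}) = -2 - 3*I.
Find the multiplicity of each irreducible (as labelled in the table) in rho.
Multiplicities: chi_0: 0, chi_1: 3, chi_2: 2, chi_3: 0.

Working: Use <chi_rho, chi> = (1/|G|) sum_C |C| * chi_rho(C) * conj(chi(C)) with |G| = 4 for each irreducible chi in the table:
  <chi_rho, chi_0> = (1/4)[1*(5)*conj(1) + 1*(-2 + 3*I)*conj(1) + 1*(-1)*conj(1) + 1*(-2 - 3*I)*conj(1)]
      = (1/4)[(5) + (-2 + 3*I) + (-1) + (-2 - 3*I)] = 0/4 = 0
  <chi_rho, chi_1> = (1/4)[1*(5)*conj(1) + 1*(-2 + 3*I)*conj(I) + 1*(-1)*conj(-1) + 1*(-2 - 3*I)*conj(-I)]
      = (1/4)[(5) + (3 + 2*I) + (1) + (3 - 2*I)] = 12/4 = 3
  <chi_rho, chi_2> = (1/4)[1*(5)*conj(1) + 1*(-2 + 3*I)*conj(-1) + 1*(-1)*conj(1) + 1*(-2 - 3*I)*conj(-1)]
      = (1/4)[(5) + (2 - 3*I) + (-1) + (2 + 3*I)] = 8/4 = 2
  <chi_rho, chi_3> = (1/4)[1*(5)*conj(1) + 1*(-2 + 3*I)*conj(-I) + 1*(-1)*conj(-1) + 1*(-2 - 3*I)*conj(I)]
      = (1/4)[(5) + (-3 - 2*I) + (1) + (-3 + 2*I)] = 0/4 = 0
(Exp terms are combined using exp(i*s)*conj(exp(i*t)) = exp(i*(s-t)), and sums of them are collapsed using the identity that for every m > 1 the m distinct m-th roots of unity sum to 0, e.g. 1 + exp(2*I*pi/3) + exp(-2*I*pi/3) = 0.)
Dimension check: dim(rho) = sum (mult * dim) = 0*1 + 3*1 + 2*1 + 0*1 = 5 = chi_rho(e) = 5.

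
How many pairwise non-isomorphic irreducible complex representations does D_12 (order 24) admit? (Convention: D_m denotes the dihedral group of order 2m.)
9

Derivation: The number of irreducible complex representations of a finite group equals its number of conjugacy classes. D_12 has 9 conjugacy classes (n/2 + 3 for n even), so D_12 (order 24) has exactly 9 irreducible complex representations.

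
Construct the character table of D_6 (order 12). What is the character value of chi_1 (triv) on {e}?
Conjugacy classes: {e} of size 1, {r^3} of size 1, {r^1, r^5} of size 2, {r^2, r^4} of size 2, {s, sr^2, ...} of size 3, {sr, sr^3, ...} of size 3.
Character table:
  irrep \ class              {e} (size 1)  {r^3} (size 1)  {r^1, r^5} (size 2)  {r^2, r^4} (size 2)  {s, sr^2, ...} (size 3)  {sr, sr^3, ...} (size 3)
  chi_1 (triv)               1             1               1                    1                    1                        1                       
  chi_2 (sign: r->1, s->-1)  1             1               1                    1                    -1                       -1                      
  chi_3 (r->-1, s->1)        1             -1              -1                   1                    1                        -1                      
  chi_4 (r->-1, s->-1)       1             -1              -1                   1                    -1                       1                       
  chi_5 (2d, j=1)            2             -2              1                    -1                   0                        0                       
  chi_6 (2d, j=2)            2             2               -1                   -1                   0                        0                       

Spot check: chi_1 (triv) on {e} = 1.

Details: D_6 has order 2*6 = 12 with 6 conjugacy classes, hence 6 irreducibles. Sum of squared dims 1 + 1 + 1 + 1 + 4 + 4 = 12 = |G|. Linear characters come from the abelianisation; the 2-dimensional irreps have character r^k -> 2*cos(2*pi*j*k/6), reflections -> 0.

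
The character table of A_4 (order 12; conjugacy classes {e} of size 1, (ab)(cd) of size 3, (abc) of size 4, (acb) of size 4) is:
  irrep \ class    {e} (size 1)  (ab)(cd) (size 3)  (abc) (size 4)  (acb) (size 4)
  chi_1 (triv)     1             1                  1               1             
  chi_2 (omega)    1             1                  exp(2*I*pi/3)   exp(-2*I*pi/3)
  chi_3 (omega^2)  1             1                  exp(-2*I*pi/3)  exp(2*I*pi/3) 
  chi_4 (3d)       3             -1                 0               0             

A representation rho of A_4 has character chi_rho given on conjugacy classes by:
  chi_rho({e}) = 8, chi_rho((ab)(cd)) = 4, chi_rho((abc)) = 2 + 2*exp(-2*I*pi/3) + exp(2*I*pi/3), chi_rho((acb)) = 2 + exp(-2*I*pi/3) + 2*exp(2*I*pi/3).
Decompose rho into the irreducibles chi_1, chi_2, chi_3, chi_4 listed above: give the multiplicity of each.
Multiplicities: chi_1: 2, chi_2: 1, chi_3: 2, chi_4: 1.

Details: Use <chi_rho, chi> = (1/|G|) sum_C |C| * chi_rho(C) * conj(chi(C)) with |G| = 12 for each irreducible chi in the table:
  <chi_rho, chi_1> = (1/12)[1*(8)*conj(1) + 3*(4)*conj(1) + 4*(2 + 2*exp(-2*I*pi/3) + exp(2*I*pi/3))*conj(1) + 4*(2 + exp(-2*I*pi/3) + 2*exp(2*I*pi/3))*conj(1)]
      = (1/12)[(8) + (12) + (8 + 8*exp(-2*I*pi/3) + 4*exp(2*I*pi/3)) + (8 + 4*exp(-2*I*pi/3) + 8*exp(2*I*pi/3))] = 24/12 = 2
  <chi_rho, chi_2> = (1/12)[1*(8)*conj(1) + 3*(4)*conj(1) + 4*(2 + 2*exp(-2*I*pi/3) + exp(2*I*pi/3))*conj(exp(2*I*pi/3)) + 4*(2 + exp(-2*I*pi/3) + 2*exp(2*I*pi/3))*conj(exp(-2*I*pi/3))]
      = (1/12)[(8) + (12) + (-4) + (-4)] = 12/12 = 1
  <chi_rho, chi_3> = (1/12)[1*(8)*conj(1) + 3*(4)*conj(1) + 4*(2 + 2*exp(-2*I*pi/3) + exp(2*I*pi/3))*conj(exp(-2*I*pi/3)) + 4*(2 + exp(-2*I*pi/3) + 2*exp(2*I*pi/3))*conj(exp(2*I*pi/3))]
      = (1/12)[(8) + (12) + (8 + 4*exp(-2*I*pi/3) + 8*exp(2*I*pi/3)) + (8 + 8*exp(-2*I*pi/3) + 4*exp(2*I*pi/3))] = 24/12 = 2
  <chi_rho, chi_4> = (1/12)[1*(8)*conj(3) + 3*(4)*conj(-1) + 4*(2 + 2*exp(-2*I*pi/3) + exp(2*I*pi/3))*conj(0) + 4*(2 + exp(-2*I*pi/3) + 2*exp(2*I*pi/3))*conj(0)]
      = (1/12)[(24) + (-12) + (0) + (0)] = 12/12 = 1
(Exp terms are combined using exp(i*s)*conj(exp(i*t)) = exp(i*(s-t)), and sums of them are collapsed using the identity that for every m > 1 the m distinct m-th roots of unity sum to 0, e.g. 1 + exp(2*I*pi/3) + exp(-2*I*pi/3) = 0.)
Dimension check: dim(rho) = sum (mult * dim) = 2*1 + 1*1 + 2*1 + 1*3 = 8 = chi_rho(e) = 8.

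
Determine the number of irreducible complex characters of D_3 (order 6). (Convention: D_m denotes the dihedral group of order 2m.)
3

Reasoning: The number of irreducible complex representations of a finite group equals its number of conjugacy classes. D_3 has 3 conjugacy classes ((n+3)/2 for n odd), so D_3 (order 6) has exactly 3 irreducible complex representations.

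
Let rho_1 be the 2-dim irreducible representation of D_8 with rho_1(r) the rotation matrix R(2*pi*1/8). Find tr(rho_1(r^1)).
chi_{rho_1}(r^1) = 2*cos(2*pi*1*1/8) = sqrt(2)

Explanation: rho_1(r^1) is rotation by angle 2*pi*1*1/8, whose trace is 2*cos(2*pi*1*1/8) = sqrt(2).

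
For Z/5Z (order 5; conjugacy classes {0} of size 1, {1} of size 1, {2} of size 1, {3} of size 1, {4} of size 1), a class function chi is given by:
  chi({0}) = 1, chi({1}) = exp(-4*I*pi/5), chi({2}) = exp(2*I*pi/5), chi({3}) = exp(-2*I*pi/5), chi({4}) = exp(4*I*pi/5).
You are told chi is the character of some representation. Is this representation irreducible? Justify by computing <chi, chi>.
Irreducible: <chi, chi> = 1.

Justification: <chi, chi> = (1/|G|) sum_C |C| * |chi(C)|^2 = (1/5)[1*|1|^2 + 1*|exp(-4*I*pi/5)|^2 + 1*|exp(2*I*pi/5)|^2 + 1*|exp(-2*I*pi/5)|^2 + 1*|exp(4*I*pi/5)|^2]
  = (1/5)[(1) + (1) + (1) + (1) + (1)] = 5/5 = 1.
(Exp terms are combined using exp(i*s)*conj(exp(i*t)) = exp(i*(s-t)), and sums of them are collapsed using the identity that for every m > 1 the m distinct m-th roots of unity sum to 0, e.g. 1 + exp(2*I*pi/3) + exp(-2*I*pi/3) = 0.)
A character is irreducible iff <chi, chi> = 1, so this representation is irreducible.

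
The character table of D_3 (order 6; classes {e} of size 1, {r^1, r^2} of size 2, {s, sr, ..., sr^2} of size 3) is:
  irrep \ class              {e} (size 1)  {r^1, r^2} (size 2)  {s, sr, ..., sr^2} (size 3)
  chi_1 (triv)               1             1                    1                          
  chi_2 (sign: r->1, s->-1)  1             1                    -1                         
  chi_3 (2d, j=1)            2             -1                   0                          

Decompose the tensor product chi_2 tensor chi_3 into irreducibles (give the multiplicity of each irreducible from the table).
chi_2 tensor chi_3 = chi_3 (all other irreducibles have multiplicity 0).

Proof sketch: The character of a tensor product is the pointwise product (chi_2 * chi_3)(C) = chi_2(C) * chi_3(C):
  {e}: (1)*(2), {r^1, r^2}: (1)*(-1), {s, sr, ..., sr^2}: (-1)*(0)
so (chi_2 * chi_3) takes values
  {e} -> 2, {r^1, r^2} -> -1, {s, sr, ..., sr^2} -> 0.
Now take the inner product of this character with each irreducible chi from the table, <chi_2*chi_3, chi> = (1/6) sum_C |C| (chi_2*chi_3)(C) conj(chi(C)):
  <chi_2*chi_3, chi_1> = (1/6)[1*(2)*conj(1) + 2*(-1)*conj(1) + 3*(0)*conj(1)]
      = (1/6)[(2) + (-2) + (0)] = 0/6 = 0
  <chi_2*chi_3, chi_2> = (1/6)[1*(2)*conj(1) + 2*(-1)*conj(1) + 3*(0)*conj(-1)]
      = (1/6)[(2) + (-2) + (0)] = 0/6 = 0
  <chi_2*chi_3, chi_3> = (1/6)[1*(2)*conj(2) + 2*(-1)*conj(-1) + 3*(0)*conj(0)]
      = (1/6)[(4) + (2) + (0)] = 6/6 = 1
Hence the multiplicities are chi_3: 1. Dimension check: dim(chi_2)*dim(chi_3) = 1*2 = 2 and sum (mult * dim) = 1*2 = 2.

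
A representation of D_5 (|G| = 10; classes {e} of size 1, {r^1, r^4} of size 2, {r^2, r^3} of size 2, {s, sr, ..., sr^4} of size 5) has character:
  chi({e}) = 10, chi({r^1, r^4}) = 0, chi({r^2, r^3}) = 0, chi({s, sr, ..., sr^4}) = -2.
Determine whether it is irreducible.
Not irreducible (reducible): <chi, chi> = 12 > 1.

Argument: <chi, chi> = (1/|G|) sum_C |C| * |chi(C)|^2 = (1/10)[1*|10|^2 + 2*|0|^2 + 2*|0|^2 + 5*|-2|^2]
  = (1/10)[(100) + (0) + (0) + (20)] = 120/10 = 12.
A character is irreducible iff <chi, chi> = 1, so this representation is reducible.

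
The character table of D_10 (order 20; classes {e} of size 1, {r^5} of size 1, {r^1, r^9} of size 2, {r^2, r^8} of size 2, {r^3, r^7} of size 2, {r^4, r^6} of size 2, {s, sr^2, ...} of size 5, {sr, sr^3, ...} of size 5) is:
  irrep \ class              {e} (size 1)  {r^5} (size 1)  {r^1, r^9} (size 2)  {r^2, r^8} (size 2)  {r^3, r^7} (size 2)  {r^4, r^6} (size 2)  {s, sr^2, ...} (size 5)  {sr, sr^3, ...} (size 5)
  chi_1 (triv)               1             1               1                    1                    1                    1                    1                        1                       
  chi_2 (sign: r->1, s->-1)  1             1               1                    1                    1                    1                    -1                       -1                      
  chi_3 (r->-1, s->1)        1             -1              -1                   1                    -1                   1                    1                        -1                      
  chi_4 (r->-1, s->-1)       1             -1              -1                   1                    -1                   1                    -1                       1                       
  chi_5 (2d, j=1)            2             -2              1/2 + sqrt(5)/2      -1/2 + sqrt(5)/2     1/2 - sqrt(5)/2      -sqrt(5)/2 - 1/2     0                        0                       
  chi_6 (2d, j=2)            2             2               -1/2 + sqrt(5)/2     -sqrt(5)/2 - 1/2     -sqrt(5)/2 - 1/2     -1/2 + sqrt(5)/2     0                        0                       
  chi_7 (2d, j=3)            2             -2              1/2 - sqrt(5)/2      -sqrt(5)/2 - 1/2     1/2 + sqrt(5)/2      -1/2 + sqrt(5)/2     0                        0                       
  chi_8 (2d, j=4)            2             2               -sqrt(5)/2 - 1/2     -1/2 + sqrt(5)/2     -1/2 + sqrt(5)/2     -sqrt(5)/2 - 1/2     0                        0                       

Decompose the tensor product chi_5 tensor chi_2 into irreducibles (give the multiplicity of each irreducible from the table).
chi_5 tensor chi_2 = chi_5 (all other irreducibles have multiplicity 0).

Solution. The character of a tensor product is the pointwise product (chi_5 * chi_2)(C) = chi_5(C) * chi_2(C):
  {e}: (2)*(1), {r^5}: (-2)*(1), {r^1, r^9}: (1/2 + sqrt(5)/2)*(1), {r^2, r^8}: (-1/2 + sqrt(5)/2)*(1), {r^3, r^7}: (1/2 - sqrt(5)/2)*(1), {r^4, r^6}: (-sqrt(5)/2 - 1/2)*(1), {s, sr^2, ...}: (0)*(-1), {sr, sr^3, ...}: (0)*(-1)
so (chi_5 * chi_2) takes values
  {e} -> 2, {r^5} -> -2, {r^1, r^9} -> 1/2 + sqrt(5)/2, {r^2, r^8} -> -1/2 + sqrt(5)/2, {r^3, r^7} -> 1/2 - sqrt(5)/2, {r^4, r^6} -> -sqrt(5)/2 - 1/2, {s, sr^2, ...} -> 0, {sr, sr^3, ...} -> 0.
Now take the inner product of this character with each irreducible chi from the table, <chi_5*chi_2, chi> = (1/20) sum_C |C| (chi_5*chi_2)(C) conj(chi(C)):
  <chi_5*chi_2, chi_1> = (1/20)[1*(2)*conj(1) + 1*(-2)*conj(1) + 2*(1/2 + sqrt(5)/2)*conj(1) + 2*(-1/2 + sqrt(5)/2)*conj(1) + 2*(1/2 - sqrt(5)/2)*conj(1) + 2*(-sqrt(5)/2 - 1/2)*conj(1) + 5*(0)*conj(1) + 5*(0)*conj(1)]
      = (1/20)[(2) + (-2) + (1 + sqrt(5)) + (-1 + sqrt(5)) + (1 - sqrt(5)) + (-sqrt(5) - 1) + (0) + (0)] = 0/20 = 0
  <chi_5*chi_2, chi_2> = (1/20)[1*(2)*conj(1) + 1*(-2)*conj(1) + 2*(1/2 + sqrt(5)/2)*conj(1) + 2*(-1/2 + sqrt(5)/2)*conj(1) + 2*(1/2 - sqrt(5)/2)*conj(1) + 2*(-sqrt(5)/2 - 1/2)*conj(1) + 5*(0)*conj(-1) + 5*(0)*conj(-1)]
      = (1/20)[(2) + (-2) + (1 + sqrt(5)) + (-1 + sqrt(5)) + (1 - sqrt(5)) + (-sqrt(5) - 1) + (0) + (0)] = 0/20 = 0
  <chi_5*chi_2, chi_3> = (1/20)[1*(2)*conj(1) + 1*(-2)*conj(-1) + 2*(1/2 + sqrt(5)/2)*conj(-1) + 2*(-1/2 + sqrt(5)/2)*conj(1) + 2*(1/2 - sqrt(5)/2)*conj(-1) + 2*(-sqrt(5)/2 - 1/2)*conj(1) + 5*(0)*conj(1) + 5*(0)*conj(-1)]
      = (1/20)[(2) + (2) + (-sqrt(5) - 1) + (-1 + sqrt(5)) + (-1 + sqrt(5)) + (-sqrt(5) - 1) + (0) + (0)] = 0/20 = 0
  <chi_5*chi_2, chi_4> = (1/20)[1*(2)*conj(1) + 1*(-2)*conj(-1) + 2*(1/2 + sqrt(5)/2)*conj(-1) + 2*(-1/2 + sqrt(5)/2)*conj(1) + 2*(1/2 - sqrt(5)/2)*conj(-1) + 2*(-sqrt(5)/2 - 1/2)*conj(1) + 5*(0)*conj(-1) + 5*(0)*conj(1)]
      = (1/20)[(2) + (2) + (-sqrt(5) - 1) + (-1 + sqrt(5)) + (-1 + sqrt(5)) + (-sqrt(5) - 1) + (0) + (0)] = 0/20 = 0
  <chi_5*chi_2, chi_5> = (1/20)[1*(2)*conj(2) + 1*(-2)*conj(-2) + 2*(1/2 + sqrt(5)/2)*conj(1/2 + sqrt(5)/2) + 2*(-1/2 + sqrt(5)/2)*conj(-1/2 + sqrt(5)/2) + 2*(1/2 - sqrt(5)/2)*conj(1/2 - sqrt(5)/2) + 2*(-sqrt(5)/2 - 1/2)*conj(-sqrt(5)/2 - 1/2) + 5*(0)*conj(0) + 5*(0)*conj(0)]
      = (1/20)[(4) + (4) + (sqrt(5) + 3) + (3 - sqrt(5)) + (3 - sqrt(5)) + (sqrt(5) + 3) + (0) + (0)] = 20/20 = 1
  <chi_5*chi_2, chi_6> = (1/20)[1*(2)*conj(2) + 1*(-2)*conj(2) + 2*(1/2 + sqrt(5)/2)*conj(-1/2 + sqrt(5)/2) + 2*(-1/2 + sqrt(5)/2)*conj(-sqrt(5)/2 - 1/2) + 2*(1/2 - sqrt(5)/2)*conj(-sqrt(5)/2 - 1/2) + 2*(-sqrt(5)/2 - 1/2)*conj(-1/2 + sqrt(5)/2) + 5*(0)*conj(0) + 5*(0)*conj(0)]
      = (1/20)[(4) + (-4) + (2) + (-2) + (2) + (-2) + (0) + (0)] = 0/20 = 0
  <chi_5*chi_2, chi_7> = (1/20)[1*(2)*conj(2) + 1*(-2)*conj(-2) + 2*(1/2 + sqrt(5)/2)*conj(1/2 - sqrt(5)/2) + 2*(-1/2 + sqrt(5)/2)*conj(-sqrt(5)/2 - 1/2) + 2*(1/2 - sqrt(5)/2)*conj(1/2 + sqrt(5)/2) + 2*(-sqrt(5)/2 - 1/2)*conj(-1/2 + sqrt(5)/2) + 5*(0)*conj(0) + 5*(0)*conj(0)]
      = (1/20)[(4) + (4) + (-2) + (-2) + (-2) + (-2) + (0) + (0)] = 0/20 = 0
  <chi_5*chi_2, chi_8> = (1/20)[1*(2)*conj(2) + 1*(-2)*conj(2) + 2*(1/2 + sqrt(5)/2)*conj(-sqrt(5)/2 - 1/2) + 2*(-1/2 + sqrt(5)/2)*conj(-1/2 + sqrt(5)/2) + 2*(1/2 - sqrt(5)/2)*conj(-1/2 + sqrt(5)/2) + 2*(-sqrt(5)/2 - 1/2)*conj(-sqrt(5)/2 - 1/2) + 5*(0)*conj(0) + 5*(0)*conj(0)]
      = (1/20)[(4) + (-4) + (-3 - sqrt(5)) + (3 - sqrt(5)) + (-3 + sqrt(5)) + (sqrt(5) + 3) + (0) + (0)] = 0/20 = 0
Hence the multiplicities are chi_5: 1. Dimension check: dim(chi_5)*dim(chi_2) = 2*1 = 2 and sum (mult * dim) = 1*2 = 2.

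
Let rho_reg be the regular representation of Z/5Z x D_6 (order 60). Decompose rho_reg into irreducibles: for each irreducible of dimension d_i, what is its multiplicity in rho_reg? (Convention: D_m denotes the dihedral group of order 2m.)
Each irreducible V_i of dimension d_i appears with multiplicity d_i, i.e. rho_reg = (direct sum over all irreducibles V_i) d_i V_i. The irreducible dimensions for Z/5Z x D_6 are 1, 1, 1, 1, 1, 1, 1, 1, 1, 1, 1, 1, 1, 1, 1, 1, 1, 1, 1, 1, 2, 2, 2, 2, 2, 2, 2, 2, 2, 2: 20 irreducibles of dimension 1, each with multiplicity 1; 10 irreducibles of dimension 2, each with multiplicity 2. Total dimension 20*1*1 + 10*2*2 = 60 = |G|.

Reasoning: General theorem: in the regular representation of a finite group G, each irreducible appears with multiplicity equal to its dimension. Check: dim(rho_reg) = sum d_i^2 = 1 + 1 + 1 + 1 + 1 + 1 + 1 + 1 + 1 + 1 + 1 + 1 + 1 + 1 + 1 + 1 + 1 + 1 + 1 + 1 + 4 + 4 + 4 + 4 + 4 + 4 + 4 + 4 + 4 + 4 = 60 = |G|.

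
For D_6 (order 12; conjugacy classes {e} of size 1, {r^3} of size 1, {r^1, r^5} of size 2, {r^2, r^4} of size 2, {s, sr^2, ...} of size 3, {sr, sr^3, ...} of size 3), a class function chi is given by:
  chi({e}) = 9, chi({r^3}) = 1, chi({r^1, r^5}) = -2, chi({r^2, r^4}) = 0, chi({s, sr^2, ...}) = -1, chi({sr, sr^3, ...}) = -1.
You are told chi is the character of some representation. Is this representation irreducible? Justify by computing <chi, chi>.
Not irreducible (reducible): <chi, chi> = 8 > 1.

Working: <chi, chi> = (1/|G|) sum_C |C| * |chi(C)|^2 = (1/12)[1*|9|^2 + 1*|1|^2 + 2*|-2|^2 + 2*|0|^2 + 3*|-1|^2 + 3*|-1|^2]
  = (1/12)[(81) + (1) + (8) + (0) + (3) + (3)] = 96/12 = 8.
A character is irreducible iff <chi, chi> = 1, so this representation is reducible.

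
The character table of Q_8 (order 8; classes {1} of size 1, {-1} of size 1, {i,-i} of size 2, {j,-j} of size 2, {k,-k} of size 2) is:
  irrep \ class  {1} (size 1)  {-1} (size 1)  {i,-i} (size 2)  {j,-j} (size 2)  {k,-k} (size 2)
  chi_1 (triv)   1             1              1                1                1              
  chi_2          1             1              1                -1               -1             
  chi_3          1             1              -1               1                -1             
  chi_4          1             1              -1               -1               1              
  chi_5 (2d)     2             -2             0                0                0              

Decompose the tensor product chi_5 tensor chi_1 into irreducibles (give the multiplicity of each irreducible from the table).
chi_5 tensor chi_1 = chi_5 (all other irreducibles have multiplicity 0).

Derivation: The character of a tensor product is the pointwise product (chi_5 * chi_1)(C) = chi_5(C) * chi_1(C):
  {1}: (2)*(1), {-1}: (-2)*(1), {i,-i}: (0)*(1), {j,-j}: (0)*(1), {k,-k}: (0)*(1)
so (chi_5 * chi_1) takes values
  {1} -> 2, {-1} -> -2, {i,-i} -> 0, {j,-j} -> 0, {k,-k} -> 0.
Now take the inner product of this character with each irreducible chi from the table, <chi_5*chi_1, chi> = (1/8) sum_C |C| (chi_5*chi_1)(C) conj(chi(C)):
  <chi_5*chi_1, chi_1> = (1/8)[1*(2)*conj(1) + 1*(-2)*conj(1) + 2*(0)*conj(1) + 2*(0)*conj(1) + 2*(0)*conj(1)]
      = (1/8)[(2) + (-2) + (0) + (0) + (0)] = 0/8 = 0
  <chi_5*chi_1, chi_2> = (1/8)[1*(2)*conj(1) + 1*(-2)*conj(1) + 2*(0)*conj(1) + 2*(0)*conj(-1) + 2*(0)*conj(-1)]
      = (1/8)[(2) + (-2) + (0) + (0) + (0)] = 0/8 = 0
  <chi_5*chi_1, chi_3> = (1/8)[1*(2)*conj(1) + 1*(-2)*conj(1) + 2*(0)*conj(-1) + 2*(0)*conj(1) + 2*(0)*conj(-1)]
      = (1/8)[(2) + (-2) + (0) + (0) + (0)] = 0/8 = 0
  <chi_5*chi_1, chi_4> = (1/8)[1*(2)*conj(1) + 1*(-2)*conj(1) + 2*(0)*conj(-1) + 2*(0)*conj(-1) + 2*(0)*conj(1)]
      = (1/8)[(2) + (-2) + (0) + (0) + (0)] = 0/8 = 0
  <chi_5*chi_1, chi_5> = (1/8)[1*(2)*conj(2) + 1*(-2)*conj(-2) + 2*(0)*conj(0) + 2*(0)*conj(0) + 2*(0)*conj(0)]
      = (1/8)[(4) + (4) + (0) + (0) + (0)] = 8/8 = 1
Hence the multiplicities are chi_5: 1. Dimension check: dim(chi_5)*dim(chi_1) = 2*1 = 2 and sum (mult * dim) = 1*2 = 2.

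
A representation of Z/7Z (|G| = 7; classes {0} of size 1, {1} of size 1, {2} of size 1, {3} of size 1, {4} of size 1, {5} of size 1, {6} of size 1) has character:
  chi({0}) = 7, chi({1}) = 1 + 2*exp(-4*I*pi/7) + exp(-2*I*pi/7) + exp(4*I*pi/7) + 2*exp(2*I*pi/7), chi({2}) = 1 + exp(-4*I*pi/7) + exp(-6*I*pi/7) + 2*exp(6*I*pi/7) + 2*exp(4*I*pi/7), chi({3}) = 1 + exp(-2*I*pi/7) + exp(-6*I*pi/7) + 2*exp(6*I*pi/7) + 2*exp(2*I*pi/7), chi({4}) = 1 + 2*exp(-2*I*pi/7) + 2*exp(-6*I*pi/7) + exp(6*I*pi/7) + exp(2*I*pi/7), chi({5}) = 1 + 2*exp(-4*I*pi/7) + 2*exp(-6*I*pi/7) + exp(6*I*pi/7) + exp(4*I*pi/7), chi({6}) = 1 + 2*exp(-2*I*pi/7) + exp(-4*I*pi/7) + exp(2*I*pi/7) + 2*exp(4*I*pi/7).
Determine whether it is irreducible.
Not irreducible (reducible): <chi, chi> = 11 > 1.

Justification: <chi, chi> = (1/|G|) sum_C |C| * |chi(C)|^2 = (1/7)[1*|7|^2 + 1*|1 + 2*exp(-4*I*pi/7) + exp(-2*I*pi/7) + exp(4*I*pi/7) + 2*exp(2*I*pi/7)|^2 + 1*|1 + exp(-4*I*pi/7) + exp(-6*I*pi/7) + 2*exp(6*I*pi/7) + 2*exp(4*I*pi/7)|^2 + 1*|1 + exp(-2*I*pi/7) + exp(-6*I*pi/7) + 2*exp(6*I*pi/7) + 2*exp(2*I*pi/7)|^2 + 1*|1 + 2*exp(-2*I*pi/7) + 2*exp(-6*I*pi/7) + exp(6*I*pi/7) + exp(2*I*pi/7)|^2 + 1*|1 + 2*exp(-4*I*pi/7) + 2*exp(-6*I*pi/7) + exp(6*I*pi/7) + exp(4*I*pi/7)|^2 + 1*|1 + 2*exp(-2*I*pi/7) + exp(-4*I*pi/7) + exp(2*I*pi/7) + 2*exp(4*I*pi/7)|^2]
  = (1/7)[(49) + (11 + 7*exp(-2*I*pi/7) + 5*exp(-4*I*pi/7) + 7*exp(-6*I*pi/7) + 7*exp(6*I*pi/7) + 5*exp(4*I*pi/7) + 7*exp(2*I*pi/7)) + (11 + 7*exp(-4*I*pi/7) + 7*exp(-2*I*pi/7) + 5*exp(-6*I*pi/7) + 5*exp(6*I*pi/7) + 7*exp(2*I*pi/7) + 7*exp(4*I*pi/7)) + (11 + 7*exp(-4*I*pi/7) + 5*exp(-2*I*pi/7) + 7*exp(-6*I*pi/7) + 7*exp(6*I*pi/7) + 5*exp(2*I*pi/7) + 7*exp(4*I*pi/7)) + (11 + 7*exp(-4*I*pi/7) + 5*exp(-2*I*pi/7) + 7*exp(-6*I*pi/7) + 7*exp(6*I*pi/7) + 5*exp(2*I*pi/7) + 7*exp(4*I*pi/7)) + (11 + 7*exp(-4*I*pi/7) + 7*exp(-2*I*pi/7) + 5*exp(-6*I*pi/7) + 5*exp(6*I*pi/7) + 7*exp(2*I*pi/7) + 7*exp(4*I*pi/7)) + (11 + 7*exp(-2*I*pi/7) + 5*exp(-4*I*pi/7) + 7*exp(-6*I*pi/7) + 7*exp(6*I*pi/7) + 5*exp(4*I*pi/7) + 7*exp(2*I*pi/7))] = 77/7 = 11.
(Exp terms are combined using exp(i*s)*conj(exp(i*t)) = exp(i*(s-t)), and sums of them are collapsed using the identity that for every m > 1 the m distinct m-th roots of unity sum to 0, e.g. 1 + exp(2*I*pi/3) + exp(-2*I*pi/3) = 0.)
A character is irreducible iff <chi, chi> = 1, so this representation is reducible.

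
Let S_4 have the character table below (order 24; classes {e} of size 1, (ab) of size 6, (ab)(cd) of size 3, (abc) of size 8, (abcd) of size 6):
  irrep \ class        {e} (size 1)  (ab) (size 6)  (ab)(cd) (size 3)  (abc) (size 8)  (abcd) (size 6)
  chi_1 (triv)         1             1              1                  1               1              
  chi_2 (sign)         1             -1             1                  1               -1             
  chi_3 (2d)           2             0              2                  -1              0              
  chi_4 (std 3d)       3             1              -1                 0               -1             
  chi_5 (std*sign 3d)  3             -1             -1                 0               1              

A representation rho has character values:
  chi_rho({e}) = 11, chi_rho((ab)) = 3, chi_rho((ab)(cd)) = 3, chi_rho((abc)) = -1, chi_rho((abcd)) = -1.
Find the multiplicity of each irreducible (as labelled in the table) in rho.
Multiplicities: chi_1: 1, chi_2: 0, chi_3: 2, chi_4: 2, chi_5: 0.

Explanation: Use <chi_rho, chi> = (1/|G|) sum_C |C| * chi_rho(C) * conj(chi(C)) with |G| = 24 for each irreducible chi in the table:
  <chi_rho, chi_1> = (1/24)[1*(11)*conj(1) + 6*(3)*conj(1) + 3*(3)*conj(1) + 8*(-1)*conj(1) + 6*(-1)*conj(1)]
      = (1/24)[(11) + (18) + (9) + (-8) + (-6)] = 24/24 = 1
  <chi_rho, chi_2> = (1/24)[1*(11)*conj(1) + 6*(3)*conj(-1) + 3*(3)*conj(1) + 8*(-1)*conj(1) + 6*(-1)*conj(-1)]
      = (1/24)[(11) + (-18) + (9) + (-8) + (6)] = 0/24 = 0
  <chi_rho, chi_3> = (1/24)[1*(11)*conj(2) + 6*(3)*conj(0) + 3*(3)*conj(2) + 8*(-1)*conj(-1) + 6*(-1)*conj(0)]
      = (1/24)[(22) + (0) + (18) + (8) + (0)] = 48/24 = 2
  <chi_rho, chi_4> = (1/24)[1*(11)*conj(3) + 6*(3)*conj(1) + 3*(3)*conj(-1) + 8*(-1)*conj(0) + 6*(-1)*conj(-1)]
      = (1/24)[(33) + (18) + (-9) + (0) + (6)] = 48/24 = 2
  <chi_rho, chi_5> = (1/24)[1*(11)*conj(3) + 6*(3)*conj(-1) + 3*(3)*conj(-1) + 8*(-1)*conj(0) + 6*(-1)*conj(1)]
      = (1/24)[(33) + (-18) + (-9) + (0) + (-6)] = 0/24 = 0
Dimension check: dim(rho) = sum (mult * dim) = 1*1 + 0*1 + 2*2 + 2*3 + 0*3 = 11 = chi_rho(e) = 11.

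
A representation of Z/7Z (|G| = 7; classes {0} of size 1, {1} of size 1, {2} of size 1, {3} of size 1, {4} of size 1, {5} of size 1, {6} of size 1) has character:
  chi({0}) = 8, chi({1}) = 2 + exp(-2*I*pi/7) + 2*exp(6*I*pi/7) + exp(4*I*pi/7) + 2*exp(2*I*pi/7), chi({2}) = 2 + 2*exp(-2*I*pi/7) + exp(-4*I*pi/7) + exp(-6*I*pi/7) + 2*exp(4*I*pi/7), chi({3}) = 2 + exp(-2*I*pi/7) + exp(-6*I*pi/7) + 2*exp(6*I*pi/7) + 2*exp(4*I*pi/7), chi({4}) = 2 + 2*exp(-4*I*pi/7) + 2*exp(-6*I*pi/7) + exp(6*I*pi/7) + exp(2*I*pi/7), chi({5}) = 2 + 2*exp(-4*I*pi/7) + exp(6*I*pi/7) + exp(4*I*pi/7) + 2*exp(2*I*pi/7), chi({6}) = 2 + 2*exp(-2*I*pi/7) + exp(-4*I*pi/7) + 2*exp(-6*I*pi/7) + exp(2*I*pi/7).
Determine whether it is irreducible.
Not irreducible (reducible): <chi, chi> = 14 > 1.

Why: <chi, chi> = (1/|G|) sum_C |C| * |chi(C)|^2 = (1/7)[1*|8|^2 + 1*|2 + exp(-2*I*pi/7) + 2*exp(6*I*pi/7) + exp(4*I*pi/7) + 2*exp(2*I*pi/7)|^2 + 1*|2 + 2*exp(-2*I*pi/7) + exp(-4*I*pi/7) + exp(-6*I*pi/7) + 2*exp(4*I*pi/7)|^2 + 1*|2 + exp(-2*I*pi/7) + exp(-6*I*pi/7) + 2*exp(6*I*pi/7) + 2*exp(4*I*pi/7)|^2 + 1*|2 + 2*exp(-4*I*pi/7) + 2*exp(-6*I*pi/7) + exp(6*I*pi/7) + exp(2*I*pi/7)|^2 + 1*|2 + 2*exp(-4*I*pi/7) + exp(6*I*pi/7) + exp(4*I*pi/7) + 2*exp(2*I*pi/7)|^2 + 1*|2 + 2*exp(-2*I*pi/7) + exp(-4*I*pi/7) + 2*exp(-6*I*pi/7) + exp(2*I*pi/7)|^2]
  = (1/7)[(64) + (14 + 10*exp(-2*I*pi/7) + 8*exp(-4*I*pi/7) + 7*exp(-6*I*pi/7) + 7*exp(6*I*pi/7) + 8*exp(4*I*pi/7) + 10*exp(2*I*pi/7)) + (14 + 10*exp(-4*I*pi/7) + 7*exp(-2*I*pi/7) + 8*exp(-6*I*pi/7) + 8*exp(6*I*pi/7) + 7*exp(2*I*pi/7) + 10*exp(4*I*pi/7)) + (14 + 7*exp(-4*I*pi/7) + 8*exp(-2*I*pi/7) + 10*exp(-6*I*pi/7) + 10*exp(6*I*pi/7) + 8*exp(2*I*pi/7) + 7*exp(4*I*pi/7)) + (14 + 7*exp(-4*I*pi/7) + 8*exp(-2*I*pi/7) + 10*exp(-6*I*pi/7) + 10*exp(6*I*pi/7) + 8*exp(2*I*pi/7) + 7*exp(4*I*pi/7)) + (14 + 10*exp(-4*I*pi/7) + 7*exp(-2*I*pi/7) + 8*exp(-6*I*pi/7) + 8*exp(6*I*pi/7) + 7*exp(2*I*pi/7) + 10*exp(4*I*pi/7)) + (14 + 10*exp(-2*I*pi/7) + 8*exp(-4*I*pi/7) + 7*exp(-6*I*pi/7) + 7*exp(6*I*pi/7) + 8*exp(4*I*pi/7) + 10*exp(2*I*pi/7))] = 98/7 = 14.
(Exp terms are combined using exp(i*s)*conj(exp(i*t)) = exp(i*(s-t)), and sums of them are collapsed using the identity that for every m > 1 the m distinct m-th roots of unity sum to 0, e.g. 1 + exp(2*I*pi/3) + exp(-2*I*pi/3) = 0.)
A character is irreducible iff <chi, chi> = 1, so this representation is reducible.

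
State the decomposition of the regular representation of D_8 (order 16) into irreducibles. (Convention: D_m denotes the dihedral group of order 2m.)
Each irreducible V_i of dimension d_i appears with multiplicity d_i, i.e. rho_reg = (direct sum over all irreducibles V_i) d_i V_i. The irreducible dimensions for D_8 are 1, 1, 1, 1, 2, 2, 2: 4 irreducibles of dimension 1, each with multiplicity 1; 3 irreducibles of dimension 2, each with multiplicity 2. Total dimension 4*1*1 + 3*2*2 = 16 = |G|.

Explanation: General theorem: in the regular representation of a finite group G, each irreducible appears with multiplicity equal to its dimension. Check: dim(rho_reg) = sum d_i^2 = 1 + 1 + 1 + 1 + 4 + 4 + 4 = 16 = |G|.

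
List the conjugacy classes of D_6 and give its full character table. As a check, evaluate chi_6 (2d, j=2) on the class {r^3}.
Conjugacy classes: {e} of size 1, {r^3} of size 1, {r^1, r^5} of size 2, {r^2, r^4} of size 2, {s, sr^2, ...} of size 3, {sr, sr^3, ...} of size 3.
Character table:
  irrep \ class              {e} (size 1)  {r^3} (size 1)  {r^1, r^5} (size 2)  {r^2, r^4} (size 2)  {s, sr^2, ...} (size 3)  {sr, sr^3, ...} (size 3)
  chi_1 (triv)               1             1               1                    1                    1                        1                       
  chi_2 (sign: r->1, s->-1)  1             1               1                    1                    -1                       -1                      
  chi_3 (r->-1, s->1)        1             -1              -1                   1                    1                        -1                      
  chi_4 (r->-1, s->-1)       1             -1              -1                   1                    -1                       1                       
  chi_5 (2d, j=1)            2             -2              1                    -1                   0                        0                       
  chi_6 (2d, j=2)            2             2               -1                   -1                   0                        0                       

Spot check: chi_6 (2d, j=2) on {r^3} = 2.

Reasoning: D_6 has order 2*6 = 12 with 6 conjugacy classes, hence 6 irreducibles. Sum of squared dims 1 + 1 + 1 + 1 + 4 + 4 = 12 = |G|. Linear characters come from the abelianisation; the 2-dimensional irreps have character r^k -> 2*cos(2*pi*j*k/6), reflections -> 0.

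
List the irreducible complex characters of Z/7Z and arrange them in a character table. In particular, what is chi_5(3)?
Character table of Z/7Z (irreps indexed chi_0,...,chi_6 with chi_k(m) = zeta_7^(k*m), zeta_7 = exp(2*pi*i/7)):
  irrep \ class  {0} (size 1)  {1} (size 1)    {2} (size 1)    {3} (size 1)    {4} (size 1)    {5} (size 1)    {6} (size 1)  
  chi_0          1             1               1               1               1               1               1             
  chi_1          1             exp(2*I*pi/7)   exp(4*I*pi/7)   exp(6*I*pi/7)   exp(-6*I*pi/7)  exp(-4*I*pi/7)  exp(-2*I*pi/7)
  chi_2          1             exp(4*I*pi/7)   exp(-6*I*pi/7)  exp(-2*I*pi/7)  exp(2*I*pi/7)   exp(6*I*pi/7)   exp(-4*I*pi/7)
  chi_3          1             exp(6*I*pi/7)   exp(-2*I*pi/7)  exp(4*I*pi/7)   exp(-4*I*pi/7)  exp(2*I*pi/7)   exp(-6*I*pi/7)
  chi_4          1             exp(-6*I*pi/7)  exp(2*I*pi/7)   exp(-4*I*pi/7)  exp(4*I*pi/7)   exp(-2*I*pi/7)  exp(6*I*pi/7) 
  chi_5          1             exp(-4*I*pi/7)  exp(6*I*pi/7)   exp(2*I*pi/7)   exp(-2*I*pi/7)  exp(-6*I*pi/7)  exp(4*I*pi/7) 
  chi_6          1             exp(-2*I*pi/7)  exp(-4*I*pi/7)  exp(-6*I*pi/7)  exp(6*I*pi/7)   exp(4*I*pi/7)   exp(2*I*pi/7) 

Spot check: chi_5(3) = zeta_7^(5*3) = zeta_7^15 = exp(2*I*pi/7).

Proof sketch: Z/7Z is abelian, so all 7 irreducible complex representations are 1-dimensional. They are given by chi_k(m) = zeta_7^(k*m) for k = 0,...,6. Row orthogonality: sum_m chi_k(m) conj(chi_l(m)) = 7 * [k = l].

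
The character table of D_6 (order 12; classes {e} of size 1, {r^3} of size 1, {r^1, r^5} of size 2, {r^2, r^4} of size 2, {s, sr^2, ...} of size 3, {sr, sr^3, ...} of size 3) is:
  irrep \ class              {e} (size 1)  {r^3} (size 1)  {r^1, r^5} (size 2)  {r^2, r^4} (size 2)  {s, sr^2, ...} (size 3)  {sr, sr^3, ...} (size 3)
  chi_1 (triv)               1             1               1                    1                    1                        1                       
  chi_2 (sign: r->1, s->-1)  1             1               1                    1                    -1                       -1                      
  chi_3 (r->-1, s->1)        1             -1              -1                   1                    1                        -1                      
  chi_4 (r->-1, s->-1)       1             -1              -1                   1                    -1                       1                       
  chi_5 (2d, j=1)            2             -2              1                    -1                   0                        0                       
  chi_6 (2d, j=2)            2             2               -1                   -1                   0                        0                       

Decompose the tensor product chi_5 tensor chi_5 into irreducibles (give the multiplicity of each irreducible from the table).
chi_5 tensor chi_5 = chi_1 + chi_2 + chi_6 (all other irreducibles have multiplicity 0).

Why: The character of a tensor product is the pointwise product (chi_5 * chi_5)(C) = chi_5(C) * chi_5(C):
  {e}: (2)*(2), {r^3}: (-2)*(-2), {r^1, r^5}: (1)*(1), {r^2, r^4}: (-1)*(-1), {s, sr^2, ...}: (0)*(0), {sr, sr^3, ...}: (0)*(0)
so (chi_5 * chi_5) takes values
  {e} -> 4, {r^3} -> 4, {r^1, r^5} -> 1, {r^2, r^4} -> 1, {s, sr^2, ...} -> 0, {sr, sr^3, ...} -> 0.
Now take the inner product of this character with each irreducible chi from the table, <chi_5*chi_5, chi> = (1/12) sum_C |C| (chi_5*chi_5)(C) conj(chi(C)):
  <chi_5*chi_5, chi_1> = (1/12)[1*(4)*conj(1) + 1*(4)*conj(1) + 2*(1)*conj(1) + 2*(1)*conj(1) + 3*(0)*conj(1) + 3*(0)*conj(1)]
      = (1/12)[(4) + (4) + (2) + (2) + (0) + (0)] = 12/12 = 1
  <chi_5*chi_5, chi_2> = (1/12)[1*(4)*conj(1) + 1*(4)*conj(1) + 2*(1)*conj(1) + 2*(1)*conj(1) + 3*(0)*conj(-1) + 3*(0)*conj(-1)]
      = (1/12)[(4) + (4) + (2) + (2) + (0) + (0)] = 12/12 = 1
  <chi_5*chi_5, chi_3> = (1/12)[1*(4)*conj(1) + 1*(4)*conj(-1) + 2*(1)*conj(-1) + 2*(1)*conj(1) + 3*(0)*conj(1) + 3*(0)*conj(-1)]
      = (1/12)[(4) + (-4) + (-2) + (2) + (0) + (0)] = 0/12 = 0
  <chi_5*chi_5, chi_4> = (1/12)[1*(4)*conj(1) + 1*(4)*conj(-1) + 2*(1)*conj(-1) + 2*(1)*conj(1) + 3*(0)*conj(-1) + 3*(0)*conj(1)]
      = (1/12)[(4) + (-4) + (-2) + (2) + (0) + (0)] = 0/12 = 0
  <chi_5*chi_5, chi_5> = (1/12)[1*(4)*conj(2) + 1*(4)*conj(-2) + 2*(1)*conj(1) + 2*(1)*conj(-1) + 3*(0)*conj(0) + 3*(0)*conj(0)]
      = (1/12)[(8) + (-8) + (2) + (-2) + (0) + (0)] = 0/12 = 0
  <chi_5*chi_5, chi_6> = (1/12)[1*(4)*conj(2) + 1*(4)*conj(2) + 2*(1)*conj(-1) + 2*(1)*conj(-1) + 3*(0)*conj(0) + 3*(0)*conj(0)]
      = (1/12)[(8) + (8) + (-2) + (-2) + (0) + (0)] = 12/12 = 1
Hence the multiplicities are chi_1: 1, chi_2: 1, chi_6: 1. Dimension check: dim(chi_5)*dim(chi_5) = 2*2 = 4 and sum (mult * dim) = 1*1 + 1*1 + 1*2 = 4.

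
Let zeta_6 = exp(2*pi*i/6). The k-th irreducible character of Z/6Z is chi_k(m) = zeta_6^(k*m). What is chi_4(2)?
chi_4(2) = zeta_6^8 = exp(2*I*pi/3)

Explanation: chi_4(2) = zeta_6^(4*2) = zeta_6^8. Since zeta_6^6 = 1, this equals zeta_6^2 = exp(2*pi*i*2/6) = exp(2*I*pi/3).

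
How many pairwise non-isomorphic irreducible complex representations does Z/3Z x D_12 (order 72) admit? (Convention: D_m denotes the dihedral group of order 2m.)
27

Proof sketch: The number of irreducible complex representations of a finite group equals its number of conjugacy classes. For a direct product, #classes(G x H) = #classes(G) * #classes(H). Z/3Z has 3 classes (abelian), D_12 has 9 classes, so 3 * 9 = 27, so Z/3Z x D_12 (order 72) has exactly 27 irreducible complex representations.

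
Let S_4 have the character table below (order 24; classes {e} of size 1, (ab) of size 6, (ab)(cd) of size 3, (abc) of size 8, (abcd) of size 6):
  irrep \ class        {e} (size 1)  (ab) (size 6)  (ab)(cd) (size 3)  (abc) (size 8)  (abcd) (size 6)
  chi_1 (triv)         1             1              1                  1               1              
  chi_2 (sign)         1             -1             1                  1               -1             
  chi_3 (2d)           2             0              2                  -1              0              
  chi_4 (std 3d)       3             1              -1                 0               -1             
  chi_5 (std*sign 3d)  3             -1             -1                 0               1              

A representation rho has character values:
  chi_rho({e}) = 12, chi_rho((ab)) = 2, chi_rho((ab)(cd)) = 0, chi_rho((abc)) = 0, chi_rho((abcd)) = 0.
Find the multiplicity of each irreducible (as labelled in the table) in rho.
Multiplicities: chi_1: 1, chi_2: 0, chi_3: 1, chi_4: 2, chi_5: 1.

Working: Use <chi_rho, chi> = (1/|G|) sum_C |C| * chi_rho(C) * conj(chi(C)) with |G| = 24 for each irreducible chi in the table:
  <chi_rho, chi_1> = (1/24)[1*(12)*conj(1) + 6*(2)*conj(1) + 3*(0)*conj(1) + 8*(0)*conj(1) + 6*(0)*conj(1)]
      = (1/24)[(12) + (12) + (0) + (0) + (0)] = 24/24 = 1
  <chi_rho, chi_2> = (1/24)[1*(12)*conj(1) + 6*(2)*conj(-1) + 3*(0)*conj(1) + 8*(0)*conj(1) + 6*(0)*conj(-1)]
      = (1/24)[(12) + (-12) + (0) + (0) + (0)] = 0/24 = 0
  <chi_rho, chi_3> = (1/24)[1*(12)*conj(2) + 6*(2)*conj(0) + 3*(0)*conj(2) + 8*(0)*conj(-1) + 6*(0)*conj(0)]
      = (1/24)[(24) + (0) + (0) + (0) + (0)] = 24/24 = 1
  <chi_rho, chi_4> = (1/24)[1*(12)*conj(3) + 6*(2)*conj(1) + 3*(0)*conj(-1) + 8*(0)*conj(0) + 6*(0)*conj(-1)]
      = (1/24)[(36) + (12) + (0) + (0) + (0)] = 48/24 = 2
  <chi_rho, chi_5> = (1/24)[1*(12)*conj(3) + 6*(2)*conj(-1) + 3*(0)*conj(-1) + 8*(0)*conj(0) + 6*(0)*conj(1)]
      = (1/24)[(36) + (-12) + (0) + (0) + (0)] = 24/24 = 1
Dimension check: dim(rho) = sum (mult * dim) = 1*1 + 0*1 + 1*2 + 2*3 + 1*3 = 12 = chi_rho(e) = 12.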